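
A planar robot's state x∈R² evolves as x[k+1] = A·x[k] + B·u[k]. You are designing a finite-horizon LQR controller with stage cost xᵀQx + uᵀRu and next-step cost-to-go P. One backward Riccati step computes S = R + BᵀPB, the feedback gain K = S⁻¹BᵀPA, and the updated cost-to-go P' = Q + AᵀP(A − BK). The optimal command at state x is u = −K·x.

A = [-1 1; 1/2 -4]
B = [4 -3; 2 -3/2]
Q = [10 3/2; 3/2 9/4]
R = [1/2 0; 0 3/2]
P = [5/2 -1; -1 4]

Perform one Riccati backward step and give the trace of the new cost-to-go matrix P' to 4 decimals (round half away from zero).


88.7760

BᵀP = [8.0000 4.0000; -6.0000 -3.0000]
S = R + BᵀPB = [1/2 0; 0 3/2] + [40.0000 -30.0000; -30.0000 22.5000] = [40.5000 -30.0000; -30.0000 24.0000]
BᵀPA = [-6.0000 -8.0000; 4.5000 6.0000]
K = S⁻¹·BᵀPA = [-0.1250 -0.1667; 0.0313 0.0417]
A−BK = [-0.4063 1.7917; 0.7969 -3.6042]
AᵀP(A−BK) = [3.6094 -16.1875; -16.1875 72.9167]
P' = Q + AᵀP(A−BK) = [13.6094 -14.6875; -14.6875 75.1667]
tr(P') = 88.7760


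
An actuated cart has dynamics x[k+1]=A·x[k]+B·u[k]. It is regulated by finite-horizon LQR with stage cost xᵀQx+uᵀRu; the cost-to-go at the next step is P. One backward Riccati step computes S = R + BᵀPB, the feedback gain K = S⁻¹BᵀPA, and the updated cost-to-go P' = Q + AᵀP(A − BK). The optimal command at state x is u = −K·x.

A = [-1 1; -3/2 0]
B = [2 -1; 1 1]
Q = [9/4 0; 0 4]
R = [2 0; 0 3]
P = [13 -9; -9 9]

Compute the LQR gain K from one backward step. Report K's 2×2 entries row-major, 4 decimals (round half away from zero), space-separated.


BᵀP = [17.0000 -9.0000; -22.0000 18.0000]
S = R + BᵀPB = [2 0; 0 3] + [25.0000 -26.0000; -26.0000 40.0000] = [27.0000 -26.0000; -26.0000 43.0000]
BᵀPA = [-3.5000 17.0000; -5.0000 -22.0000]
K = S⁻¹·BᵀPA = [-0.5784 0.3278; -0.4660 -0.3134]
A−BK = [-0.3093 0.0309; -0.4557 -0.0144]
AᵀP(A−BK) = [1.8959 0.0804; 0.0804 0.5320]
P' = Q + AᵀP(A−BK) = [4.1459 0.0804; 0.0804 4.5320]
tr(P') = 8.6778

-0.5784 0.3278 -0.4660 -0.3134


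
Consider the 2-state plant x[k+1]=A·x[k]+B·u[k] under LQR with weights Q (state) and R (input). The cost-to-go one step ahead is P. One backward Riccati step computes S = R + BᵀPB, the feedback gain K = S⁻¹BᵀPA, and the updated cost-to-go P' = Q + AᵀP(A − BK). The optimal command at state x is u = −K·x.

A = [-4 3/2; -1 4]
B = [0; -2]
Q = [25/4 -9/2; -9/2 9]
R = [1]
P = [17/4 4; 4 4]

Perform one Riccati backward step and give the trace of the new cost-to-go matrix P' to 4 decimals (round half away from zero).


32.8125

BᵀP = [-8.0000 -8.0000]
S = R + BᵀPB = [1] + [16.0000] = [17.0000]
BᵀPA = [40.0000 -44.0000]
K = S⁻¹·BᵀPA = [2.3529 -2.5882]
A−BK = [-4.0000 1.5000; 3.7059 -1.1765]
AᵀP(A−BK) = [9.8824 -7.9706; -7.9706 7.6801]
P' = Q + AᵀP(A−BK) = [16.1324 -12.4706; -12.4706 16.6801]
tr(P') = 32.8125


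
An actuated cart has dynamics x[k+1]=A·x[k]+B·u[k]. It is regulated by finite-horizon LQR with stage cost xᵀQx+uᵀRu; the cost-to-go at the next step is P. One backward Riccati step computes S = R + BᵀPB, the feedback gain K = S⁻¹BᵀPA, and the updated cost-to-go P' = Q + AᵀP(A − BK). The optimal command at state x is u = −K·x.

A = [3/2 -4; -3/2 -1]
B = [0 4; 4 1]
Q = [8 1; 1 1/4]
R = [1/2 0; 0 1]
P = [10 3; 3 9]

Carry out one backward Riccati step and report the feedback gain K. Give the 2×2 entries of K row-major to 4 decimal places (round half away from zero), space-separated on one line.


BᵀP = [12.0000 36.0000; 43.0000 21.0000]
S = R + BᵀPB = [1/2 0; 0 1] + [144.0000 84.0000; 84.0000 193.0000] = [144.5000 84.0000; 84.0000 194.0000]
BᵀPA = [-36.0000 -84.0000; 33.0000 -193.0000]
K = S⁻¹·BᵀPA = [-0.4651 -0.0040; 0.3715 -0.9931]
A−BK = [0.0141 -0.0276; -0.0112 0.0091]
AᵀP(A−BK) = [0.2483 -0.3715; -0.3715 0.9931]
P' = Q + AᵀP(A−BK) = [8.2483 0.6285; 0.6285 1.2431]
tr(P') = 9.4914

-0.4651 -0.0040 0.3715 -0.9931


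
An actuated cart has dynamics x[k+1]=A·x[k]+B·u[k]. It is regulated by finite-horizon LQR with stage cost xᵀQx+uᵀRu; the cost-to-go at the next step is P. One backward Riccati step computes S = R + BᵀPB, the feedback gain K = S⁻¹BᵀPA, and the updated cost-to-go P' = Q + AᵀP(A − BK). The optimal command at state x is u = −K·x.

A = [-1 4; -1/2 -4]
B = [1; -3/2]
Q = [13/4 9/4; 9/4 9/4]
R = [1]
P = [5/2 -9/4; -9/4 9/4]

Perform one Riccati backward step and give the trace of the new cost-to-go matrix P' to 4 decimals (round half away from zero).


15.5122

BᵀP = [5.8750 -5.6250]
S = R + BᵀPB = [1] + [14.3125] = [15.3125]
BᵀPA = [-3.0625 46.0000]
K = S⁻¹·BᵀPA = [-0.2000 3.0041]
A−BK = [-0.8000 0.9959; -0.8000 0.5061]
AᵀP(A−BK) = [0.2000 -0.8000; -0.8000 9.8122]
P' = Q + AᵀP(A−BK) = [3.4500 1.4500; 1.4500 12.0622]
tr(P') = 15.5122


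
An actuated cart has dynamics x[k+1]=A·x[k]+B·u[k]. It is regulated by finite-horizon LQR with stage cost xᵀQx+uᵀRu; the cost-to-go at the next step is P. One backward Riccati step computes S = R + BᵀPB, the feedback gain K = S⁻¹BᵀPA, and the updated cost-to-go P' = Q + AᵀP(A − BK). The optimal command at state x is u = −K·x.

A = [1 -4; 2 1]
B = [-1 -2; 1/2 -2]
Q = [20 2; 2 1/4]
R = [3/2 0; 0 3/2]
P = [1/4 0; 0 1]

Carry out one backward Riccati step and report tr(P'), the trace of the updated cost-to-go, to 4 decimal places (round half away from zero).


25.1544

BᵀP = [-0.2500 0.5000; -0.5000 -2.0000]
S = R + BᵀPB = [3/2 0; 0 3/2] + [0.5000 -0.5000; -0.5000 5.0000] = [2.0000 -0.5000; -0.5000 6.5000]
BᵀPA = [0.7500 1.5000; -4.5000 0.0000]
K = S⁻¹·BᵀPA = [0.2059 0.7647; -0.6765 0.0588]
A−BK = [-0.1471 -3.1176; 0.5441 0.7353]
AᵀP(A−BK) = [1.0515 0.6912; 0.6912 3.8529]
P' = Q + AᵀP(A−BK) = [21.0515 2.6912; 2.6912 4.1029]
tr(P') = 25.1544


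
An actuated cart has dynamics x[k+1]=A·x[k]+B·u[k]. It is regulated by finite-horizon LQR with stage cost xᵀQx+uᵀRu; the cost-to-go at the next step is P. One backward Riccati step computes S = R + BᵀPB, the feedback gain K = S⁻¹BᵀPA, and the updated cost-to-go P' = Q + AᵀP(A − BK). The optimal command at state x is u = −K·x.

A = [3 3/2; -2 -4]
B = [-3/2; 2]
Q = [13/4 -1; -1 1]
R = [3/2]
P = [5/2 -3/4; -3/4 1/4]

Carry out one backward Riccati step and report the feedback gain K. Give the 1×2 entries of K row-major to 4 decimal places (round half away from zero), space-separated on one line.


BᵀP = [-5.2500 1.6250]
S = R + BᵀPB = [3/2] + [11.1250] = [12.6250]
BᵀPA = [-19.0000 -14.3750]
K = S⁻¹·BᵀPA = [-1.5050 -1.1386]
A−BK = [0.7426 -0.2079; 1.0099 -1.7228]
AᵀP(A−BK) = [3.9059 2.8663; 2.8663 2.2574]
P' = Q + AᵀP(A−BK) = [7.1559 1.8663; 1.8663 3.2574]
tr(P') = 10.4134

-1.5050 -1.1386


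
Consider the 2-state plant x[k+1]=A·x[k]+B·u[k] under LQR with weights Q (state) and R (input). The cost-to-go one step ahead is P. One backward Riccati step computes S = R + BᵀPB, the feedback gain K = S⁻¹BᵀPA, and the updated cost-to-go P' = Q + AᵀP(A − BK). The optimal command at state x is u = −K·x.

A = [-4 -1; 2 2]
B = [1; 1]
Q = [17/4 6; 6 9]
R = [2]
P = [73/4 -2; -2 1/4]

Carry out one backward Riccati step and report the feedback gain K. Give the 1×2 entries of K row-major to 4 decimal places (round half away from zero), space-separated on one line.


BᵀP = [16.2500 -1.7500]
S = R + BᵀPB = [2] + [14.5000] = [16.5000]
BᵀPA = [-68.5000 -19.7500]
K = S⁻¹·BᵀPA = [-4.1515 -1.1970]
A−BK = [0.1515 0.1970; 6.1515 3.1970]
AᵀP(A−BK) = [40.6212 12.0076; 12.0076 3.6098]
P' = Q + AᵀP(A−BK) = [44.8712 18.0076; 18.0076 12.6098]
tr(P') = 57.4811

-4.1515 -1.1970


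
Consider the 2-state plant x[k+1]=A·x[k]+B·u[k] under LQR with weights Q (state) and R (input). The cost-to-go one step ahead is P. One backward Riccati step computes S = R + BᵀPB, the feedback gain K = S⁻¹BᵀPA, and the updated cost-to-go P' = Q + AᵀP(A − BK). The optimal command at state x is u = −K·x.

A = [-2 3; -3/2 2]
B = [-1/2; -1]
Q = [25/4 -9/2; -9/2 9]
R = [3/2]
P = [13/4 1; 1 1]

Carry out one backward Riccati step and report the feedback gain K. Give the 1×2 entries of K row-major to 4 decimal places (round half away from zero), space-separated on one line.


BᵀP = [-2.6250 -1.5000]
S = R + BᵀPB = [3/2] + [2.8125] = [4.3125]
BᵀPA = [7.5000 -10.8750]
K = S⁻¹·BᵀPA = [1.7391 -2.5217]
A−BK = [-1.1304 1.7391; 0.2391 -0.5217]
AᵀP(A−BK) = [8.2065 -12.0870; -12.0870 17.8261]
P' = Q + AᵀP(A−BK) = [14.4565 -16.5870; -16.5870 26.8261]
tr(P') = 41.2826

1.7391 -2.5217


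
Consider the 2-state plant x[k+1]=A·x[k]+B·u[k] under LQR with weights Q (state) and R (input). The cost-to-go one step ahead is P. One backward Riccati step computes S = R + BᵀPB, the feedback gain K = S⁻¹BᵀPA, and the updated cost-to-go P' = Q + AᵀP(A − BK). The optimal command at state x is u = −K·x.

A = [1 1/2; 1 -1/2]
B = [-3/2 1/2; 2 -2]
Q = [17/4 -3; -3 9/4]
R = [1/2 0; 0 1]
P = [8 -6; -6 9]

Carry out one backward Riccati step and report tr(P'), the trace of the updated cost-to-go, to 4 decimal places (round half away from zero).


8.7042

BᵀP = [-24.0000 27.0000; 16.0000 -21.0000]
S = R + BᵀPB = [1/2 0; 0 1] + [90.0000 -66.0000; -66.0000 50.0000] = [90.5000 -66.0000; -66.0000 51.0000]
BᵀPA = [3.0000 -25.5000; -5.0000 18.5000]
K = S⁻¹·BᵀPA = [-0.6821 -0.3064; -0.9807 -0.0337]
A−BK = [0.4672 0.0573; 0.4027 0.0453]
AᵀP(A−BK) = [2.1426 0.2505; 0.2505 0.0617]
P' = Q + AᵀP(A−BK) = [6.3926 -2.7495; -2.7495 2.3117]
tr(P') = 8.7042


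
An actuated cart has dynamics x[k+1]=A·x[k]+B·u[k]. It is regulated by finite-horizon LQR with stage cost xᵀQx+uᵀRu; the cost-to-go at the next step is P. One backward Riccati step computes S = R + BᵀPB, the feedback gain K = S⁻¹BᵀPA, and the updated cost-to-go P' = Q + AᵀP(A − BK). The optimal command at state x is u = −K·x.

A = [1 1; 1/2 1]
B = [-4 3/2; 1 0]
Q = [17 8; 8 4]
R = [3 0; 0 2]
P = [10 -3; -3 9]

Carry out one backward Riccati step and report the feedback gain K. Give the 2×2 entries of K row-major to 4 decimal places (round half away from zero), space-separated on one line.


0.0407 0.2154 0.6276 0.9957

BᵀP = [-43.0000 21.0000; 15.0000 -4.5000]
S = R + BᵀPB = [3 0; 0 2] + [193.0000 -64.5000; -64.5000 22.5000] = [196.0000 -64.5000; -64.5000 24.5000]
BᵀPA = [-32.5000 -22.0000; 12.7500 10.5000]
K = S⁻¹·BᵀPA = [0.0407 0.2154; 0.6276 0.9957]
A−BK = [0.2215 0.3681; 0.4593 0.7846]
AᵀP(A−BK) = [2.5714 4.3060; 4.3060 7.2844]
P' = Q + AᵀP(A−BK) = [19.5714 12.3060; 12.3060 11.2844]
tr(P') = 30.8558


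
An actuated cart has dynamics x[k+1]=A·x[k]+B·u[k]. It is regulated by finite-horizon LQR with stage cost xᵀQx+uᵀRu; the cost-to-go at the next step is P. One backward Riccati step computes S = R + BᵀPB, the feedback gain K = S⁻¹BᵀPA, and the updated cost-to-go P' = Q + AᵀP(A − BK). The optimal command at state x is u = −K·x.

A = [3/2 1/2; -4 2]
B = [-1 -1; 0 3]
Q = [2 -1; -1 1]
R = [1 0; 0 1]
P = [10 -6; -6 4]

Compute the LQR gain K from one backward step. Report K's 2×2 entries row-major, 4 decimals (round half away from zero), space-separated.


BᵀP = [-10.0000 6.0000; -28.0000 18.0000]
S = R + BᵀPB = [1 0; 0 1] + [10.0000 28.0000; 28.0000 82.0000] = [11.0000 28.0000; 28.0000 83.0000]
BᵀPA = [-39.0000 7.0000; -114.0000 22.0000]
K = S⁻¹·BᵀPA = [-0.3488 -0.2713; -1.2558 0.3566]
A−BK = [-0.1047 0.5853; -0.2326 0.9302]
AᵀP(A−BK) = [1.7326 -0.4302; -0.4302 0.5543]
P' = Q + AᵀP(A−BK) = [3.7326 -1.4302; -1.4302 1.5543]
tr(P') = 5.2868

-0.3488 -0.2713 -1.2558 0.3566


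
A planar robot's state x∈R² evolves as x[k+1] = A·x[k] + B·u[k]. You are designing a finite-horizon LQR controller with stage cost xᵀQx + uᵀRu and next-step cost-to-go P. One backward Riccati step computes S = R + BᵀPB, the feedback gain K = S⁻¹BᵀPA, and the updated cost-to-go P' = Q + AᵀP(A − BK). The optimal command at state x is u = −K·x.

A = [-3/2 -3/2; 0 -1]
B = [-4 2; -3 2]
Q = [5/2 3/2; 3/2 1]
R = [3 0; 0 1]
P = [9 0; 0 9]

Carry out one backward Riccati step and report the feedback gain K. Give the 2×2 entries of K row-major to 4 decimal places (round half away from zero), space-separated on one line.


0.7031 0.3164 0.8438 -0.0703

BᵀP = [-36.0000 -27.0000; 18.0000 18.0000]
S = R + BᵀPB = [3 0; 0 1] + [225.0000 -126.0000; -126.0000 72.0000] = [228.0000 -126.0000; -126.0000 73.0000]
BᵀPA = [54.0000 81.0000; -27.0000 -45.0000]
K = S⁻¹·BᵀPA = [0.7031 0.3164; 0.8438 -0.0703]
A−BK = [-0.3750 -0.0938; 0.4219 0.0898]
AᵀP(A−BK) = [5.0625 1.2656; 1.2656 0.4570]
P' = Q + AᵀP(A−BK) = [7.5625 2.7656; 2.7656 1.4570]
tr(P') = 9.0195


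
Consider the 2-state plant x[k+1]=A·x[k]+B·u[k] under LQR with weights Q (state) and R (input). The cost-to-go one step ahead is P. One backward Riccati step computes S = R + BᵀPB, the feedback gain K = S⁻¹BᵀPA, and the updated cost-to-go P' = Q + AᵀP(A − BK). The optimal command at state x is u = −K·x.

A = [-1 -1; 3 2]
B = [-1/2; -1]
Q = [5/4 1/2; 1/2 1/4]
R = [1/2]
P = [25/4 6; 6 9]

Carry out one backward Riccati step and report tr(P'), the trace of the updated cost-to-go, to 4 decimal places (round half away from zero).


BᵀP = [-9.1250 -12.0000]
S = R + BᵀPB = [1/2] + [16.5625] = [17.0625]
BᵀPA = [-26.8750 -14.8750]
K = S⁻¹·BᵀPA = [-1.5751 -0.8718]
A−BK = [-1.7875 -1.4359; 1.4249 1.1282]
AᵀP(A−BK) = [8.9194 6.8205; 6.8205 5.2821]
P' = Q + AᵀP(A−BK) = [10.1694 7.3205; 7.3205 5.5321]
tr(P') = 15.7015

15.7015


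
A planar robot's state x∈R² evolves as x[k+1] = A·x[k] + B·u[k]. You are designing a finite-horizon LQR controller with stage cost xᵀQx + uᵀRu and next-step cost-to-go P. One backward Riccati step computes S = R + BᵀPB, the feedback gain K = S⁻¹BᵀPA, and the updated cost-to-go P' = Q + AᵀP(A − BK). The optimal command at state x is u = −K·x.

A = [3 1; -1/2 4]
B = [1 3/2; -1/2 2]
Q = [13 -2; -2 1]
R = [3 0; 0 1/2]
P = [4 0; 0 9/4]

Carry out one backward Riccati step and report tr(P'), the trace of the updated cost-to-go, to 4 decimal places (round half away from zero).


BᵀP = [4.0000 -1.1250; 6.0000 4.5000]
S = R + BᵀPB = [3 0; 0 1/2] + [4.5625 3.7500; 3.7500 18.0000] = [7.5625 3.7500; 3.7500 18.5000]
BᵀPA = [12.5625 -0.5000; 15.7500 24.0000]
K = S⁻¹·BᵀPA = [1.3775 -0.7887; 0.5721 1.4572]
A−BK = [0.7643 -0.3971; -0.9556 0.6913]
AᵀP(A−BK) = [10.2471 -5.5426; -5.5426 4.6337]
P' = Q + AᵀP(A−BK) = [23.2471 -7.5426; -7.5426 5.6337]
tr(P') = 28.8808

28.8808


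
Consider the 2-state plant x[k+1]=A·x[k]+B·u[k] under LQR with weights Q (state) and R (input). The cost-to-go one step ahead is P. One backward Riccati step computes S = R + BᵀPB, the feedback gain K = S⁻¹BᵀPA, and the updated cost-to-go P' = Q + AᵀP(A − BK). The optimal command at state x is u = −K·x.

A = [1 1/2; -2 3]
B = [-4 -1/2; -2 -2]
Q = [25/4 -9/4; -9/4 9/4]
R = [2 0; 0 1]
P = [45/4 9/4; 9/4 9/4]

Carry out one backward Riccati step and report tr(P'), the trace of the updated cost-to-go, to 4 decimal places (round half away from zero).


BᵀP = [-49.5000 -13.5000; -10.1250 -5.6250]
S = R + BᵀPB = [2 0; 0 1] + [225.0000 51.7500; 51.7500 16.3125] = [227.0000 51.7500; 51.7500 17.3125]
BᵀPA = [-22.5000 -65.2500; 1.1250 -21.9375]
K = S⁻¹·BᵀPA = [-0.3577 0.0045; 1.1341 -1.2806]
A−BK = [0.1364 -0.1223; -0.4471 0.4478]
AᵀP(A−BK) = [1.9267 -1.8333; -1.8333 2.0130]
P' = Q + AᵀP(A−BK) = [8.1767 -4.0833; -4.0833 4.2630]
tr(P') = 12.4397

12.4397


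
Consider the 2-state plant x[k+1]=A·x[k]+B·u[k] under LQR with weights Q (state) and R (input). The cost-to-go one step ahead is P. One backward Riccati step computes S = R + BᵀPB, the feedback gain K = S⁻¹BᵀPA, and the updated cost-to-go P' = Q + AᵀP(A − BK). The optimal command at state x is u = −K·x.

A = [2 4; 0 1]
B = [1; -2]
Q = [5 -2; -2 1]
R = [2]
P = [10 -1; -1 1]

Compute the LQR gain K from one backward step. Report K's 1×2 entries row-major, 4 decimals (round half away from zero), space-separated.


1.2000 2.2500

BᵀP = [12.0000 -3.0000]
S = R + BᵀPB = [2] + [18.0000] = [20.0000]
BᵀPA = [24.0000 45.0000]
K = S⁻¹·BᵀPA = [1.2000 2.2500]
A−BK = [0.8000 1.7500; 2.4000 5.5000]
AᵀP(A−BK) = [11.2000 24.0000; 24.0000 51.7500]
P' = Q + AᵀP(A−BK) = [16.2000 22.0000; 22.0000 52.7500]
tr(P') = 68.9500


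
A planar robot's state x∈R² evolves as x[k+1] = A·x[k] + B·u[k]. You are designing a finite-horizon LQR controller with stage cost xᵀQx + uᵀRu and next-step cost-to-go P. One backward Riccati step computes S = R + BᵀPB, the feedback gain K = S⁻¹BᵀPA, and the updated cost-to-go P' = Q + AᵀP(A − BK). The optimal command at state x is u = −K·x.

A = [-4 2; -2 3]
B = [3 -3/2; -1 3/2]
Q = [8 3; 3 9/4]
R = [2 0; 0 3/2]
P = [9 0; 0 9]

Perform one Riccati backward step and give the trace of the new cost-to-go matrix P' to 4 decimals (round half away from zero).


62.9684

BᵀP = [27.0000 -9.0000; -13.5000 13.5000]
S = R + BᵀPB = [2 0; 0 3/2] + [90.0000 -54.0000; -54.0000 40.5000] = [92.0000 -54.0000; -54.0000 42.0000]
BᵀPA = [-90.0000 27.0000; 27.0000 13.5000]
K = S⁻¹·BᵀPA = [-2.4494 1.9652; -2.5063 2.8481]
A−BK = [-0.4114 0.3766; -0.6899 0.6930]
AᵀP(A−BK) = [27.2278 -26.0316; -26.0316 25.4905]
P' = Q + AᵀP(A−BK) = [35.2278 -23.0316; -23.0316 27.7405]
tr(P') = 62.9684


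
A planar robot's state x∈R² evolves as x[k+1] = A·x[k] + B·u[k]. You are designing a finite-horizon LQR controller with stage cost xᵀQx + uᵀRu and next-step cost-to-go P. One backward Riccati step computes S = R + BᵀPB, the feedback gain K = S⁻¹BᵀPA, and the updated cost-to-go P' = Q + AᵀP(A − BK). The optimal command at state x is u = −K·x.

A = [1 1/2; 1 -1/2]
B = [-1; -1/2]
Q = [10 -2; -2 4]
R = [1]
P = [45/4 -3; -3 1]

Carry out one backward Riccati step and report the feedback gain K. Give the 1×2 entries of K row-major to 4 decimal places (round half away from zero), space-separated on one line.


-0.7632 -0.6447

BᵀP = [-9.7500 2.5000]
S = R + BᵀPB = [1] + [8.5000] = [9.5000]
BᵀPA = [-7.2500 -6.1250]
K = S⁻¹·BᵀPA = [-0.7632 -0.6447]
A−BK = [0.2368 -0.1447; 0.6184 -0.8224]
AᵀP(A−BK) = [0.7171 0.4507; 0.4507 0.6135]
P' = Q + AᵀP(A−BK) = [10.7171 -1.5493; -1.5493 4.6135]
tr(P') = 15.3306


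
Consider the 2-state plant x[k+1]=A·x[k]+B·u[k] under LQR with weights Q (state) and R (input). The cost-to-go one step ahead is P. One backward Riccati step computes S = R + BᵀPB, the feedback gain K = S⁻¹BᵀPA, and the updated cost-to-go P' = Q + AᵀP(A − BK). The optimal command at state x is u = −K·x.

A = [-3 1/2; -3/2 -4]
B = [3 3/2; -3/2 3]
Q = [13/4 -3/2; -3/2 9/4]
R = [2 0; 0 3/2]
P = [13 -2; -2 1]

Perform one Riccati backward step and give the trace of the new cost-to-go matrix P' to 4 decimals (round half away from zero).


BᵀP = [42.0000 -7.5000; 13.5000 0.0000]
S = R + BᵀPB = [2 0; 0 3/2] + [137.2500 40.5000; 40.5000 20.2500] = [139.2500 40.5000; 40.5000 21.7500]
BᵀPA = [-114.7500 51.0000; -40.5000 6.7500]
K = S⁻¹·BᵀPA = [-0.6162 0.6020; -0.7147 -0.8107]
A−BK = [-0.0794 -0.0901; -0.2804 -0.6650]
AᵀP(A−BK) = [1.5970 0.2504; 0.2504 2.0187]
P' = Q + AᵀP(A−BK) = [4.8470 -1.2496; -1.2496 4.2687]
tr(P') = 9.1157

9.1157


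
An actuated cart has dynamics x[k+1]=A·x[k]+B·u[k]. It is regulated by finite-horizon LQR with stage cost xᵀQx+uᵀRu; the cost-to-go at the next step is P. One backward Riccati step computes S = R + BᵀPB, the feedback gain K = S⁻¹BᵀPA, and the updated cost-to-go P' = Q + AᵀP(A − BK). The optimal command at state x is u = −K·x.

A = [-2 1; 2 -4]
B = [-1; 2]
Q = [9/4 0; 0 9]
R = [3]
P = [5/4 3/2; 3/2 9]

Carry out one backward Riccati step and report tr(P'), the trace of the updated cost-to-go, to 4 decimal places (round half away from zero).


27.5639

BᵀP = [1.7500 16.5000]
S = R + BᵀPB = [3] + [31.2500] = [34.2500]
BᵀPA = [29.5000 -64.2500]
K = S⁻¹·BᵀPA = [0.8613 -1.8759]
A−BK = [-1.1387 -0.8759; 0.2774 -0.2482]
AᵀP(A−BK) = [3.5912 -4.1606; -4.1606 12.7226]
P' = Q + AᵀP(A−BK) = [5.8412 -4.1606; -4.1606 21.7226]
tr(P') = 27.5639


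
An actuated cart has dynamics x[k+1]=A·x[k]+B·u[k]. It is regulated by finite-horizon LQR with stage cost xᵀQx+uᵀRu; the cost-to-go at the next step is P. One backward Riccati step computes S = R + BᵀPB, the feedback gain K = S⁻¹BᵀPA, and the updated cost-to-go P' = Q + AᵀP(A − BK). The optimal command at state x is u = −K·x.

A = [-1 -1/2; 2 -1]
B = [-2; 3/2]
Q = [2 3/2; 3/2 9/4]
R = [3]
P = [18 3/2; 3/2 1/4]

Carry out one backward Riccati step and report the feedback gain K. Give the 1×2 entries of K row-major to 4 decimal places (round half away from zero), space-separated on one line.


BᵀP = [-33.7500 -2.6250]
S = R + BᵀPB = [3] + [63.5625] = [66.5625]
BᵀPA = [28.5000 19.5000]
K = S⁻¹·BᵀPA = [0.4282 0.2930]
A−BK = [-0.1437 0.0859; 1.3577 -1.4394]
AᵀP(A−BK) = [0.7972 0.1507; 0.1507 0.5373]
P' = Q + AᵀP(A−BK) = [2.7972 1.6507; 1.6507 2.7873]
tr(P') = 5.5845

0.4282 0.2930


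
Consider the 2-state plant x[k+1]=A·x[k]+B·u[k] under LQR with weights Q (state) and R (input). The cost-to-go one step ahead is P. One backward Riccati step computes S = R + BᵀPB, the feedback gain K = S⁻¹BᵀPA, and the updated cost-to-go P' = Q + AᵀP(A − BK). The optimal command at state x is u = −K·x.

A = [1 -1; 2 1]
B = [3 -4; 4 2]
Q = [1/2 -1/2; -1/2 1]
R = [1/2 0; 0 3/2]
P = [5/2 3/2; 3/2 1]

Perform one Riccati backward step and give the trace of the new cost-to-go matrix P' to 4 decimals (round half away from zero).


1.6751

BᵀP = [13.5000 8.5000; -7.0000 -4.0000]
S = R + BᵀPB = [1/2 0; 0 3/2] + [74.5000 -37.0000; -37.0000 20.0000] = [75.0000 -37.0000; -37.0000 21.5000]
BᵀPA = [30.5000 -5.0000; -15.0000 3.0000]
K = S⁻¹·BᵀPA = [0.4138 0.0144; 0.0144 0.1643]
A−BK = [-0.1838 -0.3860; 0.3162 0.6140]
AᵀP(A−BK) = [0.0960 0.0257; 0.0257 0.0791]
P' = Q + AᵀP(A−BK) = [0.5960 -0.4743; -0.4743 1.0791]
tr(P') = 1.6751


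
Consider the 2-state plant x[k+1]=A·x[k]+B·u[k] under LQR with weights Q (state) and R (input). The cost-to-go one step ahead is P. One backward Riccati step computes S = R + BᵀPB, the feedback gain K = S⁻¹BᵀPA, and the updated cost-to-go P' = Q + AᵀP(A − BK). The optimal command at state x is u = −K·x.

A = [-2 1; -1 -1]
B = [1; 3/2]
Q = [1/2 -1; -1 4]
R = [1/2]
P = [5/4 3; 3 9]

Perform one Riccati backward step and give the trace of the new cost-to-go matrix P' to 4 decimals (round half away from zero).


5.7319

BᵀP = [5.7500 16.5000]
S = R + BᵀPB = [1/2] + [30.5000] = [31.0000]
BᵀPA = [-28.0000 -10.7500]
K = S⁻¹·BᵀPA = [-0.9032 -0.3468]
A−BK = [-1.0968 1.3468; 0.3548 -0.4798]
AᵀP(A−BK) = [0.7097 -0.2097; -0.2097 0.5222]
P' = Q + AᵀP(A−BK) = [1.2097 -1.2097; -1.2097 4.5222]
tr(P') = 5.7319


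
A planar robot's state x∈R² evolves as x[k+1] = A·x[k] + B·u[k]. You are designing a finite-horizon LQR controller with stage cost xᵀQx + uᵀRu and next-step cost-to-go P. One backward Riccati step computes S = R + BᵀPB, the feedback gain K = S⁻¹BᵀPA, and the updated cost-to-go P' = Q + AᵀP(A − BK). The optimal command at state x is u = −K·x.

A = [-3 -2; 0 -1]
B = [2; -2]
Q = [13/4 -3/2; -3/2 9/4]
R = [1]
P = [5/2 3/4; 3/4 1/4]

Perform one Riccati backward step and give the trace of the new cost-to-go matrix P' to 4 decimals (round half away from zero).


12.2083

BᵀP = [3.5000 1.0000]
S = R + BᵀPB = [1] + [5.0000] = [6.0000]
BᵀPA = [-10.5000 -8.0000]
K = S⁻¹·BᵀPA = [-1.7500 -1.3333]
A−BK = [0.5000 0.6667; -3.5000 -3.6667]
AᵀP(A−BK) = [4.1250 3.2500; 3.2500 2.5833]
P' = Q + AᵀP(A−BK) = [7.3750 1.7500; 1.7500 4.8333]
tr(P') = 12.2083


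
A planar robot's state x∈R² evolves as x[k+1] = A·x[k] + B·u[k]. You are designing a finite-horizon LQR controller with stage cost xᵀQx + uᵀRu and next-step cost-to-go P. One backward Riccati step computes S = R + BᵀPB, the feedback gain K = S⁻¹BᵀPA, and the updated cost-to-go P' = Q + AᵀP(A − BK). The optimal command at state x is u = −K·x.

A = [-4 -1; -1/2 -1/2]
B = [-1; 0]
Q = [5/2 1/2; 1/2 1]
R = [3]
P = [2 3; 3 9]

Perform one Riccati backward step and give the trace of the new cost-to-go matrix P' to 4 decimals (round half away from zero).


BᵀP = [-2.0000 -3.0000]
S = R + BᵀPB = [3] + [2.0000] = [5.0000]
BᵀPA = [9.5000 3.5000]
K = S⁻¹·BᵀPA = [1.9000 0.7000]
A−BK = [-2.1000 -0.3000; -0.5000 -0.5000]
AᵀP(A−BK) = [28.2000 11.1000; 11.1000 4.8000]
P' = Q + AᵀP(A−BK) = [30.7000 11.6000; 11.6000 5.8000]
tr(P') = 36.5000

36.5000


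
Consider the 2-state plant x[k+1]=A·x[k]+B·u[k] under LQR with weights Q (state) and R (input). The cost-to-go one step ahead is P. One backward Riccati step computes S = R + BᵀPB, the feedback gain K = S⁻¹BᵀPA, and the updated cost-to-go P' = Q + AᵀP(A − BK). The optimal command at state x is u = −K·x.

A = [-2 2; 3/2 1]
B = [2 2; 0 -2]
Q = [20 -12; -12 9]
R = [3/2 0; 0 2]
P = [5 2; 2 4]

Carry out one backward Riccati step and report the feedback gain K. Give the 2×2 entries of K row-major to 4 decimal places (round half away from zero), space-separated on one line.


BᵀP = [10.0000 4.0000; 6.0000 -4.0000]
S = R + BᵀPB = [3/2 0; 0 2] + [20.0000 12.0000; 12.0000 20.0000] = [21.5000 12.0000; 12.0000 22.0000]
BᵀPA = [-14.0000 24.0000; -18.0000 8.0000]
K = S⁻¹·BᵀPA = [-0.2796 1.3131; -0.6657 -0.3526]
A−BK = [-0.1094 0.0790; 0.1687 0.2948]
AᵀP(A−BK) = [1.1033 0.0365; 0.0365 3.3070]
P' = Q + AᵀP(A−BK) = [21.1033 -11.9635; -11.9635 12.3070]
tr(P') = 33.4103

-0.2796 1.3131 -0.6657 -0.3526


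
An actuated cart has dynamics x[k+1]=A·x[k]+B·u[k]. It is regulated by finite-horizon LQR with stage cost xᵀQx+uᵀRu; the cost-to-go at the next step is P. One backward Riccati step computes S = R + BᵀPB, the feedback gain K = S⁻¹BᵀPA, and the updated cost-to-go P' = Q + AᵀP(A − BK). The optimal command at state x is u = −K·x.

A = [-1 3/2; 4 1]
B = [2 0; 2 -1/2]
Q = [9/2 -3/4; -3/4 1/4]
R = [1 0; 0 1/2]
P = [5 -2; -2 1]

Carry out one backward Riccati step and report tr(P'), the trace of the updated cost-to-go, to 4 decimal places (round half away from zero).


BᵀP = [6.0000 -2.0000; 1.0000 -0.5000]
S = R + BᵀPB = [1 0; 0 1/2] + [8.0000 1.0000; 1.0000 0.2500] = [9.0000 1.0000; 1.0000 0.7500]
BᵀPA = [-14.0000 7.0000; -3.0000 1.0000]
K = S⁻¹·BᵀPA = [-1.3043 0.7391; -2.2609 0.3478]
A−BK = [1.6087 0.0217; 5.4783 -0.3043]
AᵀP(A−BK) = [11.9565 -2.1087; -2.1087 0.7283]
P' = Q + AᵀP(A−BK) = [16.4565 -2.8587; -2.8587 0.9783]
tr(P') = 17.4348

17.4348


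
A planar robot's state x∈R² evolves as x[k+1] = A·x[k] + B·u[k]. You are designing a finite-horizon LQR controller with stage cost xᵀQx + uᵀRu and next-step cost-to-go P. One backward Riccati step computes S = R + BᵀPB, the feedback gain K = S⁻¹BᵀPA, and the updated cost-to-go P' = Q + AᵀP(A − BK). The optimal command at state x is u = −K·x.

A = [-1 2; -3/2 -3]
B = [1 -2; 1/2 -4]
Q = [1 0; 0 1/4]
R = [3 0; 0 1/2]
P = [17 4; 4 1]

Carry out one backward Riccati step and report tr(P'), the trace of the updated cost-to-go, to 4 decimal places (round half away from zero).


BᵀP = [19.0000 4.5000; -50.0000 -12.0000]
S = R + BᵀPB = [3 0; 0 1/2] + [21.2500 -56.0000; -56.0000 148.0000] = [24.2500 -56.0000; -56.0000 148.5000]
BᵀPA = [-25.7500 24.5000; 68.0000 -64.0000]
K = S⁻¹·BᵀPA = [-0.0341 0.1166; 0.4450 -0.3870]
A−BK = [-0.0758 1.1094; 0.2972 -4.6063]
AᵀP(A−BK) = [0.1083 -0.1811; -0.1811 1.3749]
P' = Q + AᵀP(A−BK) = [1.1083 -0.1811; -0.1811 1.6249]
tr(P') = 2.7332

2.7332


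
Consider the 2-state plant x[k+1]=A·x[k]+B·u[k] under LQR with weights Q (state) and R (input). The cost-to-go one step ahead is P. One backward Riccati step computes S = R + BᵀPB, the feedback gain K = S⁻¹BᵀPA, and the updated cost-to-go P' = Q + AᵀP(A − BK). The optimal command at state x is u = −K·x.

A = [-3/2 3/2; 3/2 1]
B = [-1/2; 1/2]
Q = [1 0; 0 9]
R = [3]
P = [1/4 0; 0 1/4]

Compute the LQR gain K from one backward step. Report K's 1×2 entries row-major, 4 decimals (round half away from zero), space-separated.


0.1200 -0.0200

BᵀP = [-0.1250 0.1250]
S = R + BᵀPB = [3] + [0.1250] = [3.1250]
BᵀPA = [0.3750 -0.0625]
K = S⁻¹·BᵀPA = [0.1200 -0.0200]
A−BK = [-1.4400 1.4900; 1.4400 1.0100]
AᵀP(A−BK) = [1.0800 -0.1800; -0.1800 0.8113]
P' = Q + AᵀP(A−BK) = [2.0800 -0.1800; -0.1800 9.8113]
tr(P') = 11.8913


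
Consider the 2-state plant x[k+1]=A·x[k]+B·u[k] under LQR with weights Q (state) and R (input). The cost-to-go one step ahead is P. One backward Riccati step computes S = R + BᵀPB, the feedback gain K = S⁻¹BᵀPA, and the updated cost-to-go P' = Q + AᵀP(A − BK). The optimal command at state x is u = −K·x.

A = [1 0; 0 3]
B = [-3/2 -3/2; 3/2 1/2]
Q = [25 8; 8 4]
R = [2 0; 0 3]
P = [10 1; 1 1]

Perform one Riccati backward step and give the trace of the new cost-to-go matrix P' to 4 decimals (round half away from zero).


37.4208

BᵀP = [-13.5000 0.0000; -14.5000 -1.0000]
S = R + BᵀPB = [2 0; 0 3] + [20.2500 20.2500; 20.2500 21.2500] = [22.2500 20.2500; 20.2500 24.2500]
BᵀPA = [-13.5000 0.0000; -14.5000 -3.0000]
K = S⁻¹·BᵀPA = [-0.2606 0.4691; -0.3803 -0.5154]
A−BK = [0.0386 -0.0695; 0.5811 2.5541]
AᵀP(A−BK) = [0.9672 1.8591; 1.8591 7.4537]
P' = Q + AᵀP(A−BK) = [25.9672 9.8591; 9.8591 11.4537]
tr(P') = 37.4208


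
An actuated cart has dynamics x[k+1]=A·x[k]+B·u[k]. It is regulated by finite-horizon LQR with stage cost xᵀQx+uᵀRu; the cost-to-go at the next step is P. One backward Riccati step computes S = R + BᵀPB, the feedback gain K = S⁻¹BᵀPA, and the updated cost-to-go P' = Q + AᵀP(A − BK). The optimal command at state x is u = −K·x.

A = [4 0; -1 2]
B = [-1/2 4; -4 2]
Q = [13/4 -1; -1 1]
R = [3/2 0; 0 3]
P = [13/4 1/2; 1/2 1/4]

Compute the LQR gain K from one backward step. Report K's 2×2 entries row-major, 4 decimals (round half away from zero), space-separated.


BᵀP = [-3.6250 -1.2500; 14.0000 2.5000]
S = R + BᵀPB = [3/2 0; 0 3] + [6.8125 -17.0000; -17.0000 61.0000] = [8.3125 -17.0000; -17.0000 64.0000]
BᵀPA = [-13.2500 -2.5000; 53.5000 5.0000]
K = S⁻¹·BᵀPA = [0.2531 -0.3086; 0.9032 -0.0039]
A−BK = [0.5139 -0.1389; -1.7940 0.7731]
AᵀP(A−BK) = [3.2841 -0.3831; -0.3831 0.2477]
P' = Q + AᵀP(A−BK) = [6.5341 -1.3831; -1.3831 1.2477]
tr(P') = 7.7818

0.2531 -0.3086 0.9032 -0.0039


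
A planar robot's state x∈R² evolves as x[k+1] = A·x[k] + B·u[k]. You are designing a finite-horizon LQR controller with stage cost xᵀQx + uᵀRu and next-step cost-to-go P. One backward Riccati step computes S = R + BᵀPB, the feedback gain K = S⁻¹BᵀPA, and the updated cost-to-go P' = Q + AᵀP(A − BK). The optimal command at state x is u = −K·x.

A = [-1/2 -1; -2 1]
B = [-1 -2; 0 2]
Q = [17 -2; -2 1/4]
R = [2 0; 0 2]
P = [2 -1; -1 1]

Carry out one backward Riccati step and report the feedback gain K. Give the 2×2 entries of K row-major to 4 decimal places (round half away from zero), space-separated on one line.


0.1538 0.1154 -0.2692 0.4231

BᵀP = [-2.0000 1.0000; -6.0000 4.0000]
S = R + BᵀPB = [2 0; 0 2] + [2.0000 6.0000; 6.0000 20.0000] = [4.0000 6.0000; 6.0000 22.0000]
BᵀPA = [-1.0000 3.0000; -5.0000 10.0000]
K = S⁻¹·BᵀPA = [0.1538 0.1154; -0.2692 0.4231]
A−BK = [-0.8846 -0.0385; -1.4615 0.1538]
AᵀP(A−BK) = [1.3077 -0.2692; -0.2692 0.4231]
P' = Q + AᵀP(A−BK) = [18.3077 -2.2692; -2.2692 0.6731]
tr(P') = 18.9808


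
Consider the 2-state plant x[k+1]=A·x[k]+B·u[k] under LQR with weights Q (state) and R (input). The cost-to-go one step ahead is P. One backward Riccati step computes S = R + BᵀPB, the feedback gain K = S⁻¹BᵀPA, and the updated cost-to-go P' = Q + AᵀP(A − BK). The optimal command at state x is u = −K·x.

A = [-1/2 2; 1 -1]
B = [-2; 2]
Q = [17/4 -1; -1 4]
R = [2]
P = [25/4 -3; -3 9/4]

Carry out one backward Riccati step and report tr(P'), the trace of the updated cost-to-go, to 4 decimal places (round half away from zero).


BᵀP = [-18.5000 10.5000]
S = R + BᵀPB = [2] + [58.0000] = [60.0000]
BᵀPA = [19.7500 -47.5000]
K = S⁻¹·BᵀPA = [0.3292 -0.7917]
A−BK = [0.1583 0.4167; 0.3417 0.5833]
AᵀP(A−BK) = [0.3115 -0.3646; -0.3646 1.6458]
P' = Q + AᵀP(A−BK) = [4.5615 -1.3646; -1.3646 5.6458]
tr(P') = 10.2073

10.2073


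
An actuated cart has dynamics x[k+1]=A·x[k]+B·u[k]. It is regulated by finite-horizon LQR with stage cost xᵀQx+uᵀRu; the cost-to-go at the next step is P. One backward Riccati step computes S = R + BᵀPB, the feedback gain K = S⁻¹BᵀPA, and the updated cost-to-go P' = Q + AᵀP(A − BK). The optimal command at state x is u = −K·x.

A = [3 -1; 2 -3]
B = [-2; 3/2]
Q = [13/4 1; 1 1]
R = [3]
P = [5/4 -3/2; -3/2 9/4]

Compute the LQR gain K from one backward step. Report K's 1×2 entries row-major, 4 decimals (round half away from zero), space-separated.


BᵀP = [-4.7500 6.3750]
S = R + BᵀPB = [3] + [19.0625] = [22.0625]
BᵀPA = [-1.5000 -14.3750]
K = S⁻¹·BᵀPA = [-0.0680 -0.6516]
A−BK = [2.8640 -2.3031; 2.1020 -2.0227]
AᵀP(A−BK) = [2.1480 -1.7273; -1.7273 3.1339]
P' = Q + AᵀP(A−BK) = [5.3980 -0.7273; -0.7273 4.1339]
tr(P') = 9.5319

-0.0680 -0.6516


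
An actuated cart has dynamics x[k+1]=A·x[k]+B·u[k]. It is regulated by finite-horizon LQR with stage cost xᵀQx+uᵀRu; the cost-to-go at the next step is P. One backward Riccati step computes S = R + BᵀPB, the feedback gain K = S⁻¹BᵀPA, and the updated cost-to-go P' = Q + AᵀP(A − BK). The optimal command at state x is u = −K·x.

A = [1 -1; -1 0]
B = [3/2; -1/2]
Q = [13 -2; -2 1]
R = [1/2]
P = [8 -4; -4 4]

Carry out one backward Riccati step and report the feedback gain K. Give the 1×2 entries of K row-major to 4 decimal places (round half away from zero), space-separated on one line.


0.8627 -0.5490

BᵀP = [14.0000 -8.0000]
S = R + BᵀPB = [1/2] + [25.0000] = [25.5000]
BᵀPA = [22.0000 -14.0000]
K = S⁻¹·BᵀPA = [0.8627 -0.5490]
A−BK = [-0.2941 -0.1765; -0.5686 -0.2745]
AᵀP(A−BK) = [1.0196 0.0784; 0.0784 0.3137]
P' = Q + AᵀP(A−BK) = [14.0196 -1.9216; -1.9216 1.3137]
tr(P') = 15.3333


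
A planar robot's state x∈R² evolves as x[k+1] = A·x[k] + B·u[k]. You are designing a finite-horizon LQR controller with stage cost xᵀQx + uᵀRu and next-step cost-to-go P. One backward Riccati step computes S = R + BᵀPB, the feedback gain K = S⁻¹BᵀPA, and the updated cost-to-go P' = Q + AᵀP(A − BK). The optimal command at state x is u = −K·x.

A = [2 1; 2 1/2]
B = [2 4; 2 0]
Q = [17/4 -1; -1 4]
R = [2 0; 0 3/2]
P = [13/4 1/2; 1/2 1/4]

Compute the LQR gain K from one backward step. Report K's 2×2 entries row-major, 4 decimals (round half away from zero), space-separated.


BᵀP = [7.5000 1.5000; 13.0000 2.0000]
S = R + BᵀPB = [2 0; 0 3/2] + [18.0000 30.0000; 30.0000 52.0000] = [20.0000 30.0000; 30.0000 53.5000]
BᵀPA = [18.0000 8.2500; 30.0000 14.0000]
K = S⁻¹·BᵀPA = [0.3706 0.1257; 0.3529 0.1912]
A−BK = [-0.1529 -0.0162; 1.2588 0.2485]
AᵀP(A−BK) = [0.7412 0.2515; 0.2515 0.0987]
P' = Q + AᵀP(A−BK) = [4.9912 -0.7485; -0.7485 4.0987]
tr(P') = 9.0899

0.3706 0.1257 0.3529 0.1912


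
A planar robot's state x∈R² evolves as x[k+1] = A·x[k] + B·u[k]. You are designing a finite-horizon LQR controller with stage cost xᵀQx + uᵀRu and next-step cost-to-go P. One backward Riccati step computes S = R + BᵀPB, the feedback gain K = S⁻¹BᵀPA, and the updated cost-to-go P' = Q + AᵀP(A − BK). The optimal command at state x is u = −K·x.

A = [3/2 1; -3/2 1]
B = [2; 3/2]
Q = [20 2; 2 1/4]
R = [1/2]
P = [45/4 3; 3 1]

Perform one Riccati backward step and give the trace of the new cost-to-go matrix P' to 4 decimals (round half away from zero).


21.4475

BᵀP = [27.0000 7.5000]
S = R + BᵀPB = [1/2] + [65.2500] = [65.7500]
BᵀPA = [29.2500 34.5000]
K = S⁻¹·BᵀPA = [0.4449 0.5247]
A−BK = [0.6103 -0.0494; -2.1673 0.2129]
AᵀP(A−BK) = [1.0501 0.0271; 0.0271 0.1473]
P' = Q + AᵀP(A−BK) = [21.0501 2.0271; 2.0271 0.3973]
tr(P') = 21.4475


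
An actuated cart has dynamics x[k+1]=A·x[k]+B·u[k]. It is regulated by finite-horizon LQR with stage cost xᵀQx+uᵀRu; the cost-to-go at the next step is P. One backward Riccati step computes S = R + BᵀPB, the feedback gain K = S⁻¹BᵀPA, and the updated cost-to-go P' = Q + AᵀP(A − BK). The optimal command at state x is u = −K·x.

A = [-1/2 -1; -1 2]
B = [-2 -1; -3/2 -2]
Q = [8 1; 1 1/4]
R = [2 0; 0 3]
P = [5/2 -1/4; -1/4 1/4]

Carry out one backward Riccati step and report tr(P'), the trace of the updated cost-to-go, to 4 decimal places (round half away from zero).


BᵀP = [-4.6250 0.1250; -2.0000 -0.2500]
S = R + BᵀPB = [2 0; 0 3] + [9.0625 4.3750; 4.3750 2.5000] = [11.0625 4.3750; 4.3750 5.5000]
BᵀPA = [2.1875 4.8750; 1.2500 1.5000]
K = S⁻¹·BᵀPA = [0.1574 0.4856; 0.1021 -0.1135]
A−BK = [-0.0832 -0.1424; -0.5598 2.5013]
AᵀP(A−BK) = [0.1531 -0.1703; -0.1703 2.3031]
P' = Q + AᵀP(A−BK) = [8.1531 0.8297; 0.8297 2.5531]
tr(P') = 10.7063

10.7063


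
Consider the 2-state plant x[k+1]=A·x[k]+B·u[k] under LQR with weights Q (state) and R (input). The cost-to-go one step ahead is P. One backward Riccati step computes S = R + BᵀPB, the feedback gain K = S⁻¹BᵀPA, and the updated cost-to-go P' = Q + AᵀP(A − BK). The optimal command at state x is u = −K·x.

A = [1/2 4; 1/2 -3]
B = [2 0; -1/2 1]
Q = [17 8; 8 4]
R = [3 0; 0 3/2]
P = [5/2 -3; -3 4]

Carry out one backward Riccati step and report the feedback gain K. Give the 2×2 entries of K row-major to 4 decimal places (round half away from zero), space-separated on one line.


BᵀP = [6.5000 -8.0000; -3.0000 4.0000]
S = R + BᵀPB = [3 0; 0 3/2] + [17.0000 -8.0000; -8.0000 4.0000] = [20.0000 -8.0000; -8.0000 5.5000]
BᵀPA = [-0.7500 50.0000; 0.5000 -24.0000]
K = S⁻¹·BᵀPA = [-0.0027 1.8043; 0.0870 -1.7391]
A−BK = [0.5054 0.3913; 0.4117 -0.3587]
AᵀP(A−BK) = [0.0795 -0.2772; -0.2772 16.0435]
P' = Q + AᵀP(A−BK) = [17.0795 7.7228; 7.7228 20.0435]
tr(P') = 37.1230

-0.0027 1.8043 0.0870 -1.7391


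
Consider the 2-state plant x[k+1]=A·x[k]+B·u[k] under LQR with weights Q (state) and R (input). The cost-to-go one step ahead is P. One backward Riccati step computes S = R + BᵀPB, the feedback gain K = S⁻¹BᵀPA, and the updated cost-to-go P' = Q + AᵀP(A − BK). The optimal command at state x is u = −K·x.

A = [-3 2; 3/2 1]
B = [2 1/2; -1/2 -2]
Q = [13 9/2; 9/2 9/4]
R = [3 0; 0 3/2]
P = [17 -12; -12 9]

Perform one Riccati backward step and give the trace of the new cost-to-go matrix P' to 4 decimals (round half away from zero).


21.3528

BᵀP = [40.0000 -28.5000; 32.5000 -24.0000]
S = R + BᵀPB = [3 0; 0 3/2] + [94.2500 77.0000; 77.0000 64.2500] = [97.2500 77.0000; 77.0000 65.7500]
BᵀPA = [-162.7500 51.5000; -133.5000 41.0000]
K = S⁻¹·BᵀPA = [-0.9057 0.4925; -0.9698 0.0468]
A−BK = [-0.7037 0.9915; -0.8924 1.3398]
AᵀP(A−BK) = [4.3857 -2.0967; -2.0967 1.7170]
P' = Q + AᵀP(A−BK) = [17.3857 2.4033; 2.4033 3.9670]
tr(P') = 21.3528


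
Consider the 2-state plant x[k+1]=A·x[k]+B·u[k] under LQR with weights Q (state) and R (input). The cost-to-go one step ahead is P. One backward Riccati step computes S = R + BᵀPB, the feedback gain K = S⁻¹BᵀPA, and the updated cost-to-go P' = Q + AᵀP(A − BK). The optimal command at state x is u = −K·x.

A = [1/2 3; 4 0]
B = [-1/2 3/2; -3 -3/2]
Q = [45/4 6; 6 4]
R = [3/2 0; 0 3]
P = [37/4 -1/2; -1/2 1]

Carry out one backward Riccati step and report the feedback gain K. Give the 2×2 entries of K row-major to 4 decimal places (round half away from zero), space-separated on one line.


BᵀP = [-3.1250 -2.7500; 14.6250 -2.2500]
S = R + BᵀPB = [3/2 0; 0 3] + [9.8125 -0.5625; -0.5625 25.3125] = [11.3125 -0.5625; -0.5625 28.3125]
BᵀPA = [-12.5625 -9.3750; -1.6875 43.8750]
K = S⁻¹·BᵀPA = [-1.1146 -0.7524; -0.0817 1.5347]
A−BK = [0.0653 0.3217; 0.5337 0.0448]
AᵀP(A−BK) = [2.1729 1.0126; 1.0126 8.8602]
P' = Q + AᵀP(A−BK) = [13.4229 7.0126; 7.0126 12.8602]
tr(P') = 26.2831

-1.1146 -0.7524 -0.0817 1.5347
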